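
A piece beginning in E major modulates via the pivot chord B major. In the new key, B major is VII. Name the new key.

C♯ minor

The numeral VII denotes a major triad on scale degree 7. With B on degree 7, the tonic of the new key is C♯.
Degree 7 carries a major triad in natural-minor keys, so the destination is C♯ minor.
Check: the diatonic triads of C♯ minor (natural minor) are C♯m (i), D♯dim (ii°), E (III), F♯m (iv), G♯m (v), A (VI), B (VII) — B major is indeed VII.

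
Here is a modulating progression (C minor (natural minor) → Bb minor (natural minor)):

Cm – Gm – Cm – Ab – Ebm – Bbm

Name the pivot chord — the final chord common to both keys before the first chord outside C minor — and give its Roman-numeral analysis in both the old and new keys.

Ab — VI in C minor, VII in Bb minor

Chords diatonic to C minor: Cm, Ddim, Eb, Fm, Gm, Ab, Bb.
Reading the progression, the first chord not in that set is Ebm, so the modulation leaves C minor there.
The chord immediately before Ebm is Ab, which is diatonic to both keys: VI in C minor and VII in Bb minor.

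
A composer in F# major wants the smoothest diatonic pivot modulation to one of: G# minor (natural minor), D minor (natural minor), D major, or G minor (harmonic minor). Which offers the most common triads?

G# minor

Triads of F# major: F# (I), G#m (ii), A#m (iii), B (IV), C# (V), D#m (vi), E#dim (vii°).
G# minor (natural minor) shares 4: F#, G#m, B, D#m.
D minor (natural minor) shares 0: none.
D major shares 0: none.
G minor (harmonic minor) shares 0: none.
The most common triads (4) are shared with G# minor.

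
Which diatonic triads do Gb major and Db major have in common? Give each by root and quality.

Triads in Gb major: Gb (I), Abm (ii), Bbm (iii), Cb (IV), Db (V), Ebm (vi), Fdim (vii°).
Triads in Db major: Db (I), Ebm (ii), Fm (iii), Gb (IV), Ab (V), Bbm (vi), Cdim (vii°).
Shared triads with their functions: Gb (I in Gb major, IV in Db major); Bbm (iii in Gb major, vi in Db major); Db (V in Gb major, I in Db major); Ebm (vi in Gb major, ii in Db major).

Gb, Bbm, Db, Ebm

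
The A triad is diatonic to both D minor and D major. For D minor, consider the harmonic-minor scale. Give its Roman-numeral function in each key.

V in D minor; V in D major

The scale of D minor (harmonic minor) is D E F G A B♭ C♯; A is degree 5, and the triad built there (A-C♯-E) is major, so it is V.
The scale of D major is D E F♯ G A B C♯; A is degree 5, and the triad built there (A-C♯-E) is major, so it is V.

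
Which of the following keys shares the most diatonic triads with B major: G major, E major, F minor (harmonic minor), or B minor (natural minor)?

Triads of B major: B (I), C♯m (ii), D♯m (iii), E (IV), F♯ (V), G♯m (vi), A♯dim (vii°).
G major shares 0: none.
E major shares 4: B, C♯m, E, G♯m.
F minor (harmonic minor) shares 0: none.
B minor (natural minor) shares 0: none.
The most common triads (4) are shared with E major.

E major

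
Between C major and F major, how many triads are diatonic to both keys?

Diatonic triads of C major: C major (I), D minor (ii), E minor (iii), F major (IV), G major (V), A minor (vi), B diminished (vii°).
Diatonic triads of F major: F major (I), G minor (ii), A minor (iii), Bb major (IV), C major (V), D minor (vi), E diminished (vii°).
Matching root and quality in both lists: C major, D minor, F major, A minor.
That gives 4 common triads.

4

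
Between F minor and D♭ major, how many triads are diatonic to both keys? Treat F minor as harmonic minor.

Diatonic triads of F minor (harmonic minor): Fm (i), Gdim (ii°), A♭aug (III+), B♭m (iv), C (V), D♭ (VI), Edim (vii°).
Diatonic triads of D♭ major: D♭ (I), E♭m (ii), Fm (iii), G♭ (IV), A♭ (V), B♭m (vi), Cdim (vii°).
Matching root and quality in both lists: Fm, B♭m, D♭.
That gives 3 common triads.

3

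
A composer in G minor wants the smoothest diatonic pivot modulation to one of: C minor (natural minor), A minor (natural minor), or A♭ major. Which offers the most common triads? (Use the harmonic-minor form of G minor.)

C minor

Triads of G minor (harmonic minor): Gm (i), Adim (ii°), B♭aug (III+), Cm (iv), D (V), E♭ (VI), F♯dim (vii°).
C minor (natural minor) shares 3: Gm, Cm, E♭.
A minor (natural minor) shares 0: none.
A♭ major shares 2: Cm, E♭.
The most common triads (3) are shared with C minor.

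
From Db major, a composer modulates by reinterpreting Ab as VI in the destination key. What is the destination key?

The numeral VI denotes a major triad on scale degree 6. With Ab on degree 6, the tonic of the new key is C.
Degree 6 carries a major triad in minor keys, so the destination is C minor.
Check: the diatonic triads of C minor (natural minor) are Cm (i), Ddim (ii°), Eb (III), Fm (iv), Gm (v), Ab (VI), Bb (VII) — Ab is indeed VI.

C minor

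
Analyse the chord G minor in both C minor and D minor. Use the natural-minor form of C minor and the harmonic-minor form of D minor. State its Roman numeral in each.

v in C minor; iv in D minor

The scale of C minor (natural minor) is C D E♭ F G A♭ B♭; G is degree 5, and the triad built there (G-B♭-D) is minor, so it is v.
The scale of D minor (harmonic minor) is D E F G A B♭ C♯; G is degree 4, and the triad built there (G-B♭-D) is minor, so it is iv.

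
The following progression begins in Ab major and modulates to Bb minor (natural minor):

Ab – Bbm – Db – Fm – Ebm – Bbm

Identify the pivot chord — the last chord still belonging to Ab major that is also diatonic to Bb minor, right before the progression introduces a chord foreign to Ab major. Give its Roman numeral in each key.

Chords diatonic to Ab major: Ab, Bbm, Cm, Db, Eb, Fm, Gdim.
Reading the progression, the first chord not in that set is Ebm, so the modulation leaves Ab major there.
The chord immediately before Ebm is Fm, which is diatonic to both keys: vi in Ab major and v in Bb minor.

Fm — vi in Ab major, v in Bb minor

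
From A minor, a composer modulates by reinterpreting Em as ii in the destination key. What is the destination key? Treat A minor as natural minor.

The numeral ii denotes a minor triad on scale degree 2. With E on degree 2, the tonic of the new key is D.
Degree 2 carries a minor triad in major keys, so the destination is D major.
Check: the diatonic triads of D major are D (I), Em (ii), F♯m (iii), G (IV), A (V), Bm (vi), C♯dim (vii°) — Em is indeed ii.

D major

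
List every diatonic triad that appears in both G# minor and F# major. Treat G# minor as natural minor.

Triads in G# minor (natural minor): G#m (i), A#dim (ii°), B (III), C#m (iv), D#m (v), E (VI), F# (VII).
Triads in F# major: F# (I), G#m (ii), A#m (iii), B (IV), C# (V), D#m (vi), E#dim (vii°).
Shared triads with their functions: G#m (i in G# minor, ii in F# major); B (III in G# minor, IV in F# major); D#m (v in G# minor, vi in F# major); F# (VII in G# minor, I in F# major).

G#m, B, D#m, F#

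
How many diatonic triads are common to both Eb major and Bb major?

4

Diatonic triads of Eb major: Eb (I), Fm (ii), Gm (iii), Ab (IV), Bb (V), Cm (vi), Ddim (vii°).
Diatonic triads of Bb major: Bb (I), Cm (ii), Dm (iii), Eb (IV), F (V), Gm (vi), Adim (vii°).
Matching root and quality in both lists: Eb, Gm, Bb, Cm.
That gives 4 common triads.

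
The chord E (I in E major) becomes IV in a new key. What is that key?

B major

The numeral IV denotes a major triad on scale degree 4. With E on degree 4, the tonic of the new key is B.
Degree 4 carries a major triad in major keys, so the destination is B major.
Check: the diatonic triads of B major are B (I), C#m (ii), D#m (iii), E (IV), F# (V), G#m (vi), A#dim (vii°) — E is indeed IV.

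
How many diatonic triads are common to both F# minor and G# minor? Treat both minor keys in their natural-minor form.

Diatonic triads of F# minor (natural minor): F#m (i), G#dim (ii°), A (III), Bm (iv), C#m (v), D (VI), E (VII).
Diatonic triads of G# minor (natural minor): G#m (i), A#dim (ii°), B (III), C#m (iv), D#m (v), E (VI), F# (VII).
Matching root and quality in both lists: C#m, E.
That gives 2 common triads.

2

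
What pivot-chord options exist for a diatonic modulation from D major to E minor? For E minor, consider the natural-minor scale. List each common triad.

D, Em, G, Bm

Triads in D major: D (I), Em (ii), F#m (iii), G (IV), A (V), Bm (vi), C#dim (vii°).
Triads in E minor (natural minor): Em (i), F#dim (ii°), G (III), Am (iv), Bm (v), C (VI), D (VII).
Shared triads with their functions: D (I in D major, VII in E minor); Em (ii in D major, i in E minor); G (IV in D major, III in E minor); Bm (vi in D major, v in E minor).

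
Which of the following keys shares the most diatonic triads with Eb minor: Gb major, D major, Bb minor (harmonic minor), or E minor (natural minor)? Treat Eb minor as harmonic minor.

Triads of Eb minor (harmonic minor): Ebm (i), Fdim (ii°), Gbaug (III+), Abm (iv), Bb (V), Cb (VI), Ddim (vii°).
Gb major shares 4: Ebm, Fdim, Abm, Cb.
D major shares 0: none.
Bb minor (harmonic minor) shares 1: Ebm.
E minor (natural minor) shares 0: none.
The most common triads (4) are shared with Gb major.

Gb major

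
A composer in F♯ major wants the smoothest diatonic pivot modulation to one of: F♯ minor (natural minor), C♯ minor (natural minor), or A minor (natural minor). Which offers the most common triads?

C♯ minor

Triads of F♯ major: F♯ (I), G♯m (ii), A♯m (iii), B (IV), C♯ (V), D♯m (vi), E♯dim (vii°).
F♯ minor (natural minor) shares 0: none.
C♯ minor (natural minor) shares 2: G♯m, B.
A minor (natural minor) shares 0: none.
The most common triads (2) are shared with C♯ minor.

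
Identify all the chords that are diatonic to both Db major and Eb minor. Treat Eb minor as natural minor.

Triads in Db major: Db major (I), Eb minor (ii), F minor (iii), Gb major (IV), Ab major (V), Bb minor (vi), C diminished (vii°).
Triads in Eb minor (natural minor): Eb minor (i), F diminished (ii°), Gb major (III), Ab minor (iv), Bb minor (v), Cb major (VI), Db major (VII).
Shared triads with their functions: Db major (I in Db major, VII in Eb minor); Eb minor (ii in Db major, i in Eb minor); Gb major (IV in Db major, III in Eb minor); Bb minor (vi in Db major, v in Eb minor).

Db, Ebm, Gb, Bbm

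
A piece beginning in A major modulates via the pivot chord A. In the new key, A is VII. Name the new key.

The numeral VII denotes a major triad on scale degree 7. With A on degree 7, the tonic of the new key is B.
Degree 7 carries a major triad in natural-minor keys, so the destination is B minor.
Check: the diatonic triads of B minor (natural minor) are Bm (i), C#dim (ii°), D (III), Em (iv), F#m (v), G (VI), A (VII) — A is indeed VII.

B minor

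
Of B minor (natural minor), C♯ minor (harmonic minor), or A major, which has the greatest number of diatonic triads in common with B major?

A major

Triads of B major: B major (I), C♯ minor (ii), D♯ minor (iii), E major (IV), F♯ major (V), G♯ minor (vi), A♯ diminished (vii°).
B minor (natural minor) shares 0: none.
C♯ minor (harmonic minor) shares 1: C♯m.
A major shares 2: C♯m, E.
The most common triads (2) are shared with A major.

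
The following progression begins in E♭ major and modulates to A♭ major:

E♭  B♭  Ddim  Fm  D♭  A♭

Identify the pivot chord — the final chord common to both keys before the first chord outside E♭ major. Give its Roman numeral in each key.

Fm — ii in E♭ major, vi in A♭ major

Chords diatonic to E♭ major: E♭, Fm, Gm, A♭, B♭, Cm, Ddim.
Reading the progression, the first chord not in that set is D♭, so the modulation leaves E♭ major there.
The chord immediately before D♭ is Fm, which is diatonic to both keys: ii in E♭ major and vi in A♭ major.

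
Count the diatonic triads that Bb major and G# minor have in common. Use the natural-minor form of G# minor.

Diatonic triads of Bb major: Bb (I), Cm (ii), Dm (iii), Eb (IV), F (V), Gm (vi), Adim (vii°).
Diatonic triads of G# minor (natural minor): G#m (i), A#dim (ii°), B (III), C#m (iv), D#m (v), E (VI), F# (VII).
No triad has the same root and quality in both keys.

0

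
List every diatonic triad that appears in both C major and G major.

Triads in C major: C (I), Dm (ii), Em (iii), F (IV), G (V), Am (vi), Bdim (vii°).
Triads in G major: G (I), Am (ii), Bm (iii), C (IV), D (V), Em (vi), F#dim (vii°).
Shared triads with their functions: C (I in C major, IV in G major); Em (iii in C major, vi in G major); G (V in C major, I in G major); Am (vi in C major, ii in G major).

C, Em, G, Am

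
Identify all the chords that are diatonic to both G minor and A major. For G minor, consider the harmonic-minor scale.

D

Triads in G minor (harmonic minor): G minor (i), A diminished (ii°), Bb augmented (III+), C minor (iv), D major (V), Eb major (VI), F# diminished (vii°).
Triads in A major: A major (I), B minor (ii), C# minor (iii), D major (IV), E major (V), F# minor (vi), G# diminished (vii°).
Shared triads with their functions: D major (V in G minor, IV in A major).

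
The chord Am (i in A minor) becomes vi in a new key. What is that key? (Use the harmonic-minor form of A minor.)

C major

The numeral vi denotes a minor triad on scale degree 6. With A on degree 6, the tonic of the new key is C.
Degree 6 carries a minor triad in major keys, so the destination is C major.
Check: the diatonic triads of C major are C (I), Dm (ii), Em (iii), F (IV), G (V), Am (vi), Bdim (vii°) — Am is indeed vi.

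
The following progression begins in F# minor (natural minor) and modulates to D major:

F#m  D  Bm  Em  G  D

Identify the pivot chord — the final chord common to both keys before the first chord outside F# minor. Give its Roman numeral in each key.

Bm — iv in F# minor, vi in D major

Chords diatonic to F# minor: F#m, G#dim, A, Bm, C#m, D, E.
Reading the progression, the first chord not in that set is Em, so the modulation leaves F# minor there.
The chord immediately before Em is Bm, which is diatonic to both keys: iv in F# minor and vi in D major.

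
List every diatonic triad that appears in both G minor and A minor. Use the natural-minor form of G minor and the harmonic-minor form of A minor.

Dm, F

Triads in G minor (natural minor): Gm (i), Adim (ii°), B♭ (III), Cm (iv), Dm (v), E♭ (VI), F (VII).
Triads in A minor (harmonic minor): Am (i), Bdim (ii°), Caug (III+), Dm (iv), E (V), F (VI), G♯dim (vii°).
Shared triads with their functions: Dm (v in G minor, iv in A minor); F (VII in G minor, VI in A minor).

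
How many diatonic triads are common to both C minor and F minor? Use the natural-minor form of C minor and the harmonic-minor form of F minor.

1

Diatonic triads of C minor (natural minor): Cm (i), Ddim (ii°), E♭ (III), Fm (iv), Gm (v), A♭ (VI), B♭ (VII).
Diatonic triads of F minor (harmonic minor): Fm (i), Gdim (ii°), A♭aug (III+), B♭m (iv), C (V), D♭ (VI), Edim (vii°).
Matching root and quality in both lists: Fm.
That gives 1 common triad.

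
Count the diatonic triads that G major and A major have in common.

Diatonic triads of G major: G (I), Am (ii), Bm (iii), C (IV), D (V), Em (vi), F#dim (vii°).
Diatonic triads of A major: A (I), Bm (ii), C#m (iii), D (IV), E (V), F#m (vi), G#dim (vii°).
Matching root and quality in both lists: Bm, D.
That gives 2 common triads.

2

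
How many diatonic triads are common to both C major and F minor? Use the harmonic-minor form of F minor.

1

Diatonic triads of C major: C major (I), D minor (ii), E minor (iii), F major (IV), G major (V), A minor (vi), B diminished (vii°).
Diatonic triads of F minor (harmonic minor): F minor (i), G diminished (ii°), A♭ augmented (III+), B♭ minor (iv), C major (V), D♭ major (VI), E diminished (vii°).
Matching root and quality in both lists: C major.
That gives 1 common triad.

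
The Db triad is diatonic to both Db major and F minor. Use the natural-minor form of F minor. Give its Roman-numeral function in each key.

I in Db major; VI in F minor

The scale of Db major is Db Eb F Gb Ab Bb C; Db is degree 1, and the triad built there (Db-F-Ab) is major, so it is I.
The scale of F minor (natural minor) is F G Ab Bb C Db Eb; Db is degree 6, and the triad built there (Db-F-Ab) is major, so it is VI.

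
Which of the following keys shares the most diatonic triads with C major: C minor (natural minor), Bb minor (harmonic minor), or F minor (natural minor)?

Bb minor

Triads of C major: C (I), Dm (ii), Em (iii), F (IV), G (V), Am (vi), Bdim (vii°).
C minor (natural minor) shares 0: none.
Bb minor (harmonic minor) shares 1: F.
F minor (natural minor) shares 0: none.
The most common triads (1) are shared with Bb minor.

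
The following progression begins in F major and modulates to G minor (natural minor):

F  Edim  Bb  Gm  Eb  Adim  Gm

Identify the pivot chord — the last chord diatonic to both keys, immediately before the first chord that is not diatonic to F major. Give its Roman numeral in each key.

Gm — ii in F major, i in G minor

Chords diatonic to F major: F, Gm, Am, Bb, C, Dm, Edim.
Reading the progression, the first chord not in that set is Eb, so the modulation leaves F major there.
The chord immediately before Eb is Gm, which is diatonic to both keys: ii in F major and i in G minor.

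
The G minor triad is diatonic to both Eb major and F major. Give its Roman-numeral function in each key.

The scale of Eb major is Eb F G Ab Bb C D; G is degree 3, and the triad built there (G-Bb-D) is minor, so it is iii.
The scale of F major is F G A Bb C D E; G is degree 2, and the triad built there (G-Bb-D) is minor, so it is ii.

iii in Eb major; ii in F major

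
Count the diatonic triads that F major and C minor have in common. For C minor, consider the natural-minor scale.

2

Diatonic triads of F major: F major (I), G minor (ii), A minor (iii), Bb major (IV), C major (V), D minor (vi), E diminished (vii°).
Diatonic triads of C minor (natural minor): C minor (i), D diminished (ii°), Eb major (III), F minor (iv), G minor (v), Ab major (VI), Bb major (VII).
Matching root and quality in both lists: G minor, Bb major.
That gives 2 common triads.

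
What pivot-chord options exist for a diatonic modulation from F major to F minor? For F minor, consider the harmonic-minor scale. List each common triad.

Triads in F major: F (I), Gm (ii), Am (iii), B♭ (IV), C (V), Dm (vi), Edim (vii°).
Triads in F minor (harmonic minor): Fm (i), Gdim (ii°), A♭aug (III+), B♭m (iv), C (V), D♭ (VI), Edim (vii°).
Shared triads with their functions: C (V in F major, V in F minor); Edim (vii° in F major, vii° in F minor).

C, Edim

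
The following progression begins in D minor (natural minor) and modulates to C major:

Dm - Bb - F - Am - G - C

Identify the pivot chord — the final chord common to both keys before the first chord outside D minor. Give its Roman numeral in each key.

Chords diatonic to D minor: Dm, Edim, F, Gm, Am, Bb, C.
Reading the progression, the first chord not in that set is G, so the modulation leaves D minor there.
The chord immediately before G is Am, which is diatonic to both keys: v in D minor and vi in C major.

Am — v in D minor, vi in C major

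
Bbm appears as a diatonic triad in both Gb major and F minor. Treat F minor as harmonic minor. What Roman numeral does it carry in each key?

iii in Gb major; iv in F minor

The scale of Gb major is Gb Ab Bb Cb Db Eb F; Bb is degree 3, and the triad built there (Bb-Db-F) is minor, so it is iii.
The scale of F minor (harmonic minor) is F G Ab Bb C Db E; Bb is degree 4, and the triad built there (Bb-Db-F) is minor, so it is iv.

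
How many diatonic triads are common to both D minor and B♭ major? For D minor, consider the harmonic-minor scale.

Diatonic triads of D minor (harmonic minor): D minor (i), E diminished (ii°), F augmented (III+), G minor (iv), A major (V), B♭ major (VI), C♯ diminished (vii°).
Diatonic triads of B♭ major: B♭ major (I), C minor (ii), D minor (iii), E♭ major (IV), F major (V), G minor (vi), A diminished (vii°).
Matching root and quality in both lists: D minor, G minor, B♭ major.
That gives 3 common triads.

3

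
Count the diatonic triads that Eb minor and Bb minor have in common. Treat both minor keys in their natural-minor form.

Diatonic triads of Eb minor (natural minor): Ebm (i), Fdim (ii°), Gb (III), Abm (iv), Bbm (v), Cb (VI), Db (VII).
Diatonic triads of Bb minor (natural minor): Bbm (i), Cdim (ii°), Db (III), Ebm (iv), Fm (v), Gb (VI), Ab (VII).
Matching root and quality in both lists: Ebm, Gb, Bbm, Db.
That gives 4 common triads.

4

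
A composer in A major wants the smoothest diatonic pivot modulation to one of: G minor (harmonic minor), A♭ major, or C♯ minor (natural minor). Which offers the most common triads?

Triads of A major: A major (I), B minor (ii), C♯ minor (iii), D major (IV), E major (V), F♯ minor (vi), G♯ diminished (vii°).
G minor (harmonic minor) shares 1: D.
A♭ major shares 0: none.
C♯ minor (natural minor) shares 4: A, C♯m, E, F♯m.
The most common triads (4) are shared with C♯ minor.

C♯ minor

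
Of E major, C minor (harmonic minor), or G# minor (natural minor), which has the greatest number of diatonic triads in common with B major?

G# minor

Triads of B major: B (I), C#m (ii), D#m (iii), E (IV), F# (V), G#m (vi), A#dim (vii°).
E major shares 4: B, C#m, E, G#m.
C minor (harmonic minor) shares 0: none.
G# minor (natural minor) shares 7: B, C#m, D#m, E, F#, G#m, A#dim.
The most common triads (7) are shared with G# minor.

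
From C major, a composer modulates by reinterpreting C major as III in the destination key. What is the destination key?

The numeral III denotes a major triad on scale degree 3. With C on degree 3, the tonic of the new key is A.
Degree 3 carries a major triad in natural-minor keys, so the destination is A minor.
Check: the diatonic triads of A minor (natural minor) are Am (i), Bdim (ii°), C (III), Dm (iv), Em (v), F (VI), G (VII) — C major is indeed III.

A minor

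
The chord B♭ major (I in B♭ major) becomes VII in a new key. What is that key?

C minor

The numeral VII denotes a major triad on scale degree 7. With B♭ on degree 7, the tonic of the new key is C.
Degree 7 carries a major triad in natural-minor keys, so the destination is C minor.
Check: the diatonic triads of C minor (natural minor) are Cm (i), Ddim (ii°), E♭ (III), Fm (iv), Gm (v), A♭ (VI), B♭ (VII) — B♭ major is indeed VII.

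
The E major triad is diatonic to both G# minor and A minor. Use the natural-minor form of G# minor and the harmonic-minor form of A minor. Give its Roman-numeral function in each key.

VI in G# minor; V in A minor

The scale of G# minor (natural minor) is G# A# B C# D# E F#; E is degree 6, and the triad built there (E-G#-B) is major, so it is VI.
The scale of A minor (harmonic minor) is A B C D E F G#; E is degree 5, and the triad built there (E-G#-B) is major, so it is V.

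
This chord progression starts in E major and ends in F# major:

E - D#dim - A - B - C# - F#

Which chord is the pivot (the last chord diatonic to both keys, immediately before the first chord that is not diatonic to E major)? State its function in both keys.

Chords diatonic to E major: E, F#m, G#m, A, B, C#m, D#dim.
Reading the progression, the first chord not in that set is C#, so the modulation leaves E major there.
The chord immediately before C# is B, which is diatonic to both keys: V in E major and IV in F# major.

B — V in E major, IV in F# major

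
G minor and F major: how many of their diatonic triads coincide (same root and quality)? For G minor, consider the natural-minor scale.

Diatonic triads of G minor (natural minor): G minor (i), A diminished (ii°), Bb major (III), C minor (iv), D minor (v), Eb major (VI), F major (VII).
Diatonic triads of F major: F major (I), G minor (ii), A minor (iii), Bb major (IV), C major (V), D minor (vi), E diminished (vii°).
Matching root and quality in both lists: G minor, Bb major, D minor, F major.
That gives 4 common triads.

4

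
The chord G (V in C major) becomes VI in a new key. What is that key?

The numeral VI denotes a major triad on scale degree 6. With G on degree 6, the tonic of the new key is B.
Degree 6 carries a major triad in minor keys, so the destination is B minor.
Check: the diatonic triads of B minor (natural minor) are Bm (i), C#dim (ii°), D (III), Em (iv), F#m (v), G (VI), A (VII) — G is indeed VI.

B minor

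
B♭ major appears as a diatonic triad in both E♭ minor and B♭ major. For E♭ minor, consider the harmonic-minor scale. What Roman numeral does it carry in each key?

The scale of E♭ minor (harmonic minor) is E♭ F G♭ A♭ B♭ C♭ D; B♭ is degree 5, and the triad built there (B♭-D-F) is major, so it is V.
The scale of B♭ major is B♭ C D E♭ F G A; B♭ is degree 1, and the triad built there (B♭-D-F) is major, so it is I.

V in E♭ minor; I in B♭ major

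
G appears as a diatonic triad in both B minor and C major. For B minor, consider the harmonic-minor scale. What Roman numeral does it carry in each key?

The scale of B minor (harmonic minor) is B C# D E F# G A#; G is degree 6, and the triad built there (G-B-D) is major, so it is VI.
The scale of C major is C D E F G A B; G is degree 5, and the triad built there (G-B-D) is major, so it is V.

VI in B minor; V in C major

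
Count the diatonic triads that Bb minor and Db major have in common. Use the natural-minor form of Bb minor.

Diatonic triads of Bb minor (natural minor): Bbm (i), Cdim (ii°), Db (III), Ebm (iv), Fm (v), Gb (VI), Ab (VII).
Diatonic triads of Db major: Db (I), Ebm (ii), Fm (iii), Gb (IV), Ab (V), Bbm (vi), Cdim (vii°).
Matching root and quality in both lists: Bbm, Cdim, Db, Ebm, Fm, Gb, Ab.
That gives 7 common triads.

7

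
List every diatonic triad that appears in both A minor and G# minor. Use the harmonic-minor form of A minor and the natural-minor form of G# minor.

E

Triads in A minor (harmonic minor): A minor (i), B diminished (ii°), C augmented (III+), D minor (iv), E major (V), F major (VI), G# diminished (vii°).
Triads in G# minor (natural minor): G# minor (i), A# diminished (ii°), B major (III), C# minor (iv), D# minor (v), E major (VI), F# major (VII).
Shared triads with their functions: E major (V in A minor, VI in G# minor).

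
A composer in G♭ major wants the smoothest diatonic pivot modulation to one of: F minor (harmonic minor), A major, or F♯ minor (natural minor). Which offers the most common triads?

F minor

Triads of G♭ major: G♭ (I), A♭m (ii), B♭m (iii), C♭ (IV), D♭ (V), E♭m (vi), Fdim (vii°).
F minor (harmonic minor) shares 2: B♭m, D♭.
A major shares 0: none.
F♯ minor (natural minor) shares 0: none.
The most common triads (2) are shared with F minor.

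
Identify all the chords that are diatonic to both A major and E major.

Triads in A major: A (I), Bm (ii), C♯m (iii), D (IV), E (V), F♯m (vi), G♯dim (vii°).
Triads in E major: E (I), F♯m (ii), G♯m (iii), A (IV), B (V), C♯m (vi), D♯dim (vii°).
Shared triads with their functions: A (I in A major, IV in E major); C♯m (iii in A major, vi in E major); E (V in A major, I in E major); F♯m (vi in A major, ii in E major).

A, C♯m, E, F♯m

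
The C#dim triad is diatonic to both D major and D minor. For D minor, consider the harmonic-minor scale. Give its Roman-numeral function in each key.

The scale of D major is D E F# G A B C#; C# is degree 7, and the triad built there (C#-E-G) is diminished, so it is vii°.
The scale of D minor (harmonic minor) is D E F G A Bb C#; C# is degree 7, and the triad built there (C#-E-G) is diminished, so it is vii°.

vii° in D major; vii° in D minor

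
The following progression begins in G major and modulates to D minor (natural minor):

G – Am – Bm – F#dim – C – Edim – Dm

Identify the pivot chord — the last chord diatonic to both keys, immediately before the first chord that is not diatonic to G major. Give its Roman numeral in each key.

C — IV in G major, VII in D minor

Chords diatonic to G major: G, Am, Bm, C, D, Em, F#dim.
Reading the progression, the first chord not in that set is Edim, so the modulation leaves G major there.
The chord immediately before Edim is C, which is diatonic to both keys: IV in G major and VII in D minor.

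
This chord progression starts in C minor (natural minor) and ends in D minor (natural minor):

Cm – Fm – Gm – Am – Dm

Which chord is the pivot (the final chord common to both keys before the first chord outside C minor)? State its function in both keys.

Chords diatonic to C minor: Cm, Ddim, Eb, Fm, Gm, Ab, Bb.
Reading the progression, the first chord not in that set is Am, so the modulation leaves C minor there.
The chord immediately before Am is Gm, which is diatonic to both keys: v in C minor and iv in D minor.

Gm — v in C minor, iv in D minor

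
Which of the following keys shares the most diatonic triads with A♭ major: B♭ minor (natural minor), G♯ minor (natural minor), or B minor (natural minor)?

Triads of A♭ major: A♭ major (I), B♭ minor (ii), C minor (iii), D♭ major (IV), E♭ major (V), F minor (vi), G diminished (vii°).
B♭ minor (natural minor) shares 4: A♭, B♭m, D♭, Fm.
G♯ minor (natural minor) shares 0: none.
B minor (natural minor) shares 0: none.
The most common triads (4) are shared with B♭ minor.

B♭ minor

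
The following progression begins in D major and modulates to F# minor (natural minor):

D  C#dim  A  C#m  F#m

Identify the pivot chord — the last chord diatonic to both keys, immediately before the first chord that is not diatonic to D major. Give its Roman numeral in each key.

Chords diatonic to D major: D, Em, F#m, G, A, Bm, C#dim.
Reading the progression, the first chord not in that set is C#m, so the modulation leaves D major there.
The chord immediately before C#m is A, which is diatonic to both keys: V in D major and III in F# minor.

A — V in D major, III in F# minor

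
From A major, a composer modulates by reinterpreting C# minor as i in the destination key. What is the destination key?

C# minor

The numeral i denotes a minor triad on scale degree 1. With C# on degree 1, the tonic of the new key is C#.
Degree 1 carries a minor triad in minor keys, so the destination is C# minor.
Check: the diatonic triads of C# minor (natural minor) are C#m (i), D#dim (ii°), E (III), F#m (iv), G#m (v), A (VI), B (VII) — C# minor is indeed i.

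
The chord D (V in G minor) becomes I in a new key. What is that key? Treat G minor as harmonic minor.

D major

The numeral I denotes a major triad on scale degree 1. With D on degree 1, the tonic of the new key is D.
Degree 1 carries a major triad in major keys, so the destination is D major.
Check: the diatonic triads of D major are D (I), Em (ii), F#m (iii), G (IV), A (V), Bm (vi), C#dim (vii°) — D is indeed I.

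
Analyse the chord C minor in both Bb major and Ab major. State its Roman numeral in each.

ii in Bb major; iii in Ab major

The scale of Bb major is Bb C D Eb F G A; C is degree 2, and the triad built there (C-Eb-G) is minor, so it is ii.
The scale of Ab major is Ab Bb C Db Eb F G; C is degree 3, and the triad built there (C-Eb-G) is minor, so it is iii.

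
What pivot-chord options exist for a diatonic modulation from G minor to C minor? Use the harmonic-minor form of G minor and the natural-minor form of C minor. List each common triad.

Gm, Cm, Eb

Triads in G minor (harmonic minor): Gm (i), Adim (ii°), Bbaug (III+), Cm (iv), D (V), Eb (VI), F#dim (vii°).
Triads in C minor (natural minor): Cm (i), Ddim (ii°), Eb (III), Fm (iv), Gm (v), Ab (VI), Bb (VII).
Shared triads with their functions: Gm (i in G minor, v in C minor); Cm (iv in G minor, i in C minor); Eb (VI in G minor, III in C minor).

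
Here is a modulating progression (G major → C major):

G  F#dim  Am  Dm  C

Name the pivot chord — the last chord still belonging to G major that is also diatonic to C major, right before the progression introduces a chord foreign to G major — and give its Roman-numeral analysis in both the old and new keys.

Am — ii in G major, vi in C major

Chords diatonic to G major: G, Am, Bm, C, D, Em, F#dim.
Reading the progression, the first chord not in that set is Dm, so the modulation leaves G major there.
The chord immediately before Dm is Am, which is diatonic to both keys: ii in G major and vi in C major.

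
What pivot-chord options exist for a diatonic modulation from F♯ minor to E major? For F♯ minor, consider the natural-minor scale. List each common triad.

F♯m, A, C♯m, E

Triads in F♯ minor (natural minor): F♯m (i), G♯dim (ii°), A (III), Bm (iv), C♯m (v), D (VI), E (VII).
Triads in E major: E (I), F♯m (ii), G♯m (iii), A (IV), B (V), C♯m (vi), D♯dim (vii°).
Shared triads with their functions: F♯m (i in F♯ minor, ii in E major); A (III in F♯ minor, IV in E major); C♯m (v in F♯ minor, vi in E major); E (VII in F♯ minor, I in E major).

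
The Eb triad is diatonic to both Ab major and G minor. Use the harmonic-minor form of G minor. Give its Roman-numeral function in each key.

V in Ab major; VI in G minor

The scale of Ab major is Ab Bb C Db Eb F G; Eb is degree 5, and the triad built there (Eb-G-Bb) is major, so it is V.
The scale of G minor (harmonic minor) is G A Bb C D Eb F#; Eb is degree 6, and the triad built there (Eb-G-Bb) is major, so it is VI.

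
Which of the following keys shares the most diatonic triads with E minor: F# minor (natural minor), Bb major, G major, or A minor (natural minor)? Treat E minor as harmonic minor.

Triads of E minor (harmonic minor): Em (i), F#dim (ii°), Gaug (III+), Am (iv), B (V), C (VI), D#dim (vii°).
F# minor (natural minor) shares 0: none.
Bb major shares 0: none.
G major shares 4: Em, F#dim, Am, C.
A minor (natural minor) shares 3: Em, Am, C.
The most common triads (4) are shared with G major.

G major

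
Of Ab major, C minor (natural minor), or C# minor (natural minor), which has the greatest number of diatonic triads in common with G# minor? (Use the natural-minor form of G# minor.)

C# minor

Triads of G# minor (natural minor): G#m (i), A#dim (ii°), B (III), C#m (iv), D#m (v), E (VI), F# (VII).
Ab major shares 0: none.
C minor (natural minor) shares 0: none.
C# minor (natural minor) shares 4: G#m, B, C#m, E.
The most common triads (4) are shared with C# minor.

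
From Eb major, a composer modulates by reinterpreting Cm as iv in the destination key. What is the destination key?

G minor

The numeral iv denotes a minor triad on scale degree 4. With C on degree 4, the tonic of the new key is G.
Degree 4 carries a minor triad in minor keys, so the destination is G minor.
Check: the diatonic triads of G minor (natural minor) are Gm (i), Adim (ii°), Bb (III), Cm (iv), Dm (v), Eb (VI), F (VII) — Cm is indeed iv.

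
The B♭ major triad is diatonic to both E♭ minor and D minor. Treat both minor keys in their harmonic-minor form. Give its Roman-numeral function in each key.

The scale of E♭ minor (harmonic minor) is E♭ F G♭ A♭ B♭ C♭ D; B♭ is degree 5, and the triad built there (B♭-D-F) is major, so it is V.
The scale of D minor (harmonic minor) is D E F G A B♭ C♯; B♭ is degree 6, and the triad built there (B♭-D-F) is major, so it is VI.

V in E♭ minor; VI in D minor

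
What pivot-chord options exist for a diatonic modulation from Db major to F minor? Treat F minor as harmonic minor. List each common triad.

Db, Fm, Bbm

Triads in Db major: Db (I), Ebm (ii), Fm (iii), Gb (IV), Ab (V), Bbm (vi), Cdim (vii°).
Triads in F minor (harmonic minor): Fm (i), Gdim (ii°), Abaug (III+), Bbm (iv), C (V), Db (VI), Edim (vii°).
Shared triads with their functions: Db (I in Db major, VI in F minor); Fm (iii in Db major, i in F minor); Bbm (vi in Db major, iv in F minor).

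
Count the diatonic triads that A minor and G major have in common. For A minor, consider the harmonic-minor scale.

Diatonic triads of A minor (harmonic minor): Am (i), Bdim (ii°), Caug (III+), Dm (iv), E (V), F (VI), G♯dim (vii°).
Diatonic triads of G major: G (I), Am (ii), Bm (iii), C (IV), D (V), Em (vi), F♯dim (vii°).
Matching root and quality in both lists: Am.
That gives 1 common triad.

1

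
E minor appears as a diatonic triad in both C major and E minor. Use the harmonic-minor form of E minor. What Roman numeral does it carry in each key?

The scale of C major is C D E F G A B; E is degree 3, and the triad built there (E-G-B) is minor, so it is iii.
The scale of E minor (harmonic minor) is E F♯ G A B C D♯; E is degree 1, and the triad built there (E-G-B) is minor, so it is i.

iii in C major; i in E minor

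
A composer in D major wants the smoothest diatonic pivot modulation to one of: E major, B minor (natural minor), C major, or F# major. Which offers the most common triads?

B minor

Triads of D major: D (I), Em (ii), F#m (iii), G (IV), A (V), Bm (vi), C#dim (vii°).
E major shares 2: F#m, A.
B minor (natural minor) shares 7: D, Em, F#m, G, A, Bm, C#dim.
C major shares 2: Em, G.
F# major shares 0: none.
The most common triads (7) are shared with B minor.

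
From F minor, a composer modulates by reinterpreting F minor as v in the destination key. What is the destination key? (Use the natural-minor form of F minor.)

The numeral v denotes a minor triad on scale degree 5. With F on degree 5, the tonic of the new key is Bb.
Degree 5 carries a minor triad in natural-minor keys, so the destination is Bb minor.
Check: the diatonic triads of Bb minor (natural minor) are Bbm (i), Cdim (ii°), Db (III), Ebm (iv), Fm (v), Gb (VI), Ab (VII) — F minor is indeed v.

Bb minor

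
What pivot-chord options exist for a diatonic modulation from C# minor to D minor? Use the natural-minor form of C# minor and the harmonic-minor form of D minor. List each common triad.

A

Triads in C# minor (natural minor): C# minor (i), D# diminished (ii°), E major (III), F# minor (iv), G# minor (v), A major (VI), B major (VII).
Triads in D minor (harmonic minor): D minor (i), E diminished (ii°), F augmented (III+), G minor (iv), A major (V), Bb major (VI), C# diminished (vii°).
Shared triads with their functions: A major (VI in C# minor, V in D minor).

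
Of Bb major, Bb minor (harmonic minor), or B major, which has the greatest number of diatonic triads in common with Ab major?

Triads of Ab major: Ab (I), Bbm (ii), Cm (iii), Db (IV), Eb (V), Fm (vi), Gdim (vii°).
Bb major shares 2: Cm, Eb.
Bb minor (harmonic minor) shares 1: Bbm.
B major shares 0: none.
The most common triads (2) are shared with Bb major.

Bb major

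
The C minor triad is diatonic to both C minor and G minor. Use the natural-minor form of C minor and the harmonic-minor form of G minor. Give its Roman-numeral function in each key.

i in C minor; iv in G minor

The scale of C minor (natural minor) is C D E♭ F G A♭ B♭; C is degree 1, and the triad built there (C-E♭-G) is minor, so it is i.
The scale of G minor (harmonic minor) is G A B♭ C D E♭ F♯; C is degree 4, and the triad built there (C-E♭-G) is minor, so it is iv.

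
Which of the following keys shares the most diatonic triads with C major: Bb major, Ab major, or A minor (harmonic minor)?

A minor

Triads of C major: C (I), Dm (ii), Em (iii), F (IV), G (V), Am (vi), Bdim (vii°).
Bb major shares 2: Dm, F.
Ab major shares 0: none.
A minor (harmonic minor) shares 4: Dm, F, Am, Bdim.
The most common triads (4) are shared with A minor.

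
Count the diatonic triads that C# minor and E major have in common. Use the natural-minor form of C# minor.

7

Diatonic triads of C# minor (natural minor): C#m (i), D#dim (ii°), E (III), F#m (iv), G#m (v), A (VI), B (VII).
Diatonic triads of E major: E (I), F#m (ii), G#m (iii), A (IV), B (V), C#m (vi), D#dim (vii°).
Matching root and quality in both lists: C#m, D#dim, E, F#m, G#m, A, B.
That gives 7 common triads.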